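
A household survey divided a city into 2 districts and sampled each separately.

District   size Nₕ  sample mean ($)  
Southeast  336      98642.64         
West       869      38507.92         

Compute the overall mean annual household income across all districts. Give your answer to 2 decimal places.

N = 336 + 869 = 1205.
Overall mean = Σ (Nₕ/N)·x̄ₕ — weight by population share, not a simple average.
Σ Nₕx̄ₕ = 336·98642.64 + 869·38507.92 = 33143927.04 + 33463382.48 = 66607309.52.
Divide by N: 66607309.52 / 1205 = 55275.7755... → 55275.78.

55275.78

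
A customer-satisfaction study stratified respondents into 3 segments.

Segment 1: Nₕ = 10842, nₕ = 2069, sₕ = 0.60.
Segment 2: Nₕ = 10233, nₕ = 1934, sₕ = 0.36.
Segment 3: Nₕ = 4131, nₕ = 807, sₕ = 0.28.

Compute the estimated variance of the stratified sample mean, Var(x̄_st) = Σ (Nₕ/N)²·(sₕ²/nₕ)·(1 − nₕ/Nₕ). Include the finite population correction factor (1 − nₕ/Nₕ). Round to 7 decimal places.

0.0000371

N = 25206; Wₕ = Nₕ/N.
segment 1: (10842/25206)²·0.60²/2069·(1 − 2069/10842) = 0.0000260490
segment 2: (10233/25206)²·0.36²/1934·(1 − 1934/10233) = 0.0000089571
segment 3: (4131/25206)²·0.28²/807·(1 − 807/4131) = 0.0000020997
Sum = 0.0000371058 → 0.0000371.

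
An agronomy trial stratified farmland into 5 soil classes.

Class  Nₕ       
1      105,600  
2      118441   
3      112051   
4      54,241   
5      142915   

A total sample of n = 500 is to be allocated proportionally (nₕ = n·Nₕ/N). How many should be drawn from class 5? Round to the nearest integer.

Share of class 5 = 142915/533248 = 0.26801.
Allocate 500 × 0.26801 = 134.004... → 134.

134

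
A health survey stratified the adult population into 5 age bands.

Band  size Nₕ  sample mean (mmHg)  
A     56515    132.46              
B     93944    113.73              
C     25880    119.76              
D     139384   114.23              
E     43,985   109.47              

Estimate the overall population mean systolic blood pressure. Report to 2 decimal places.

116.78

x̄_st = (Σ Nₕx̄ₕ) / (Σ Nₕ) = (56515·132.46 + 93944·113.73 + 25880·119.76 + 139384·114.23 + 43985·109.47) / 359708
= 42006489.09 / 359708 = 116.7794... → 116.78.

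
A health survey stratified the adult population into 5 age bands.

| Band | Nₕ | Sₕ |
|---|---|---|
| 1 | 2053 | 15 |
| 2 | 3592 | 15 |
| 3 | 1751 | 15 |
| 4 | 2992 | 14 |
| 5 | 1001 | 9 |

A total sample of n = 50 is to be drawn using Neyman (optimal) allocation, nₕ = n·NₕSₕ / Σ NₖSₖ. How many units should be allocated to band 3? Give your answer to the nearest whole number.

8

Σ NₕSₕ = 2053·15 + 3592·15 + 1751·15 + 2992·14 + 1001·9 = 161837.
Share for 3: 26265/161837 = 0.16229.
n_3 = 50 × 0.16229 = 8.115... → 8.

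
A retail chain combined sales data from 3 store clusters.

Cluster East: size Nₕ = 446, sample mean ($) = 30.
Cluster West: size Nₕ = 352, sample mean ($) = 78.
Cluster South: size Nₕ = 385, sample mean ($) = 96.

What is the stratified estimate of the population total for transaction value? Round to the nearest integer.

Population total = Σ Nₕ·x̄ₕ (each stratum's size times its mean).
446·30 + 352·78 + 385·96 = 13380 + 27456 + 36960 = 77796.

77796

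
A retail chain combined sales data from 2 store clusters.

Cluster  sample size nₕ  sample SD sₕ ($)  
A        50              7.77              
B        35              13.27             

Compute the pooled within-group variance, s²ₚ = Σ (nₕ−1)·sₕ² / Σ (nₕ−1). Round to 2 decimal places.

A: (50−1)·7.77² = 49·60.3729 = 2958.2721
B: (35−1)·13.27² = 34·176.0929 = 5987.1586
Numerator = 8945.4307; denominator = Σ(nₕ−1) = 83.
s²ₚ = 8945.4307/83 = 107.7763... → 107.78.

107.78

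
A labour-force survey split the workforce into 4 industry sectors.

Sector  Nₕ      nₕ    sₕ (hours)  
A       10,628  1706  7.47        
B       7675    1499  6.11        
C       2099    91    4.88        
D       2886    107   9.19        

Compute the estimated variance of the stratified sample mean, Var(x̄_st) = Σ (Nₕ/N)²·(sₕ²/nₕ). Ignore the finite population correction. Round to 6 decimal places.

N = 23288; Wₕ = Nₕ/N.
sector A: (10628/23288)²·7.47²/1706 = 0.006812412
sector B: (7675/23288)²·6.11²/1499 = 0.002705037
sector C: (2099/23288)²·4.88²/91 = 0.002125978
sector D: (2886/23288)²·9.19²/107 = 0.012122034
Sum = 0.023765461 → 0.023765.

0.023765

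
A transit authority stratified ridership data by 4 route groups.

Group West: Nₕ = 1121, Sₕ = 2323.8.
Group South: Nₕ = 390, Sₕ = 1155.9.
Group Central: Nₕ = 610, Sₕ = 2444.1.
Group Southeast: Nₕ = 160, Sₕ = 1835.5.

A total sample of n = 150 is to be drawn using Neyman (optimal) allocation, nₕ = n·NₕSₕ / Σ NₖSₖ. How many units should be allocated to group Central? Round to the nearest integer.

Σ NₕSₕ = 1121·2323.8 + 390·1155.9 + 610·2444.1 + 160·1835.5 = 4840361.8.
Share for Central: 1490901/4840361.8 = 0.30801.
n_Central = 150 × 0.30801 = 46.202... → 46.

46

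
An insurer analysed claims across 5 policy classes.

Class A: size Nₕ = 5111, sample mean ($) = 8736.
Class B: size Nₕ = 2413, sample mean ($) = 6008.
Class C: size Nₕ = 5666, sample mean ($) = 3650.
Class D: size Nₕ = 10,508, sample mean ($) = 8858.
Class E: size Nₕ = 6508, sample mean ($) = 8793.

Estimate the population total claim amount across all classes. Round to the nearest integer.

230132608

Population total = Σ Nₕ·x̄ₕ (each stratum's size times its mean).
5111·8736 + 2413·6008 + 5666·3650 + 10508·8858 + 6508·8793 = 44649696 + 14497304 + 20680900 + 93079864 + 57224844 = 230132608.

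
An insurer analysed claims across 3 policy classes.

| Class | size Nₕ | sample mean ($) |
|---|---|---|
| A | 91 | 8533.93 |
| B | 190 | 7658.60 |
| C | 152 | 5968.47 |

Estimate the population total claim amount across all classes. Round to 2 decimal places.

3138929.07

A: 91·8533.93 = 776587.63
B: 190·7658.60 = 1455134
C: 152·5968.47 = 907207.44
τ̂ = Σ Nₕx̄ₕ = 3138929.07.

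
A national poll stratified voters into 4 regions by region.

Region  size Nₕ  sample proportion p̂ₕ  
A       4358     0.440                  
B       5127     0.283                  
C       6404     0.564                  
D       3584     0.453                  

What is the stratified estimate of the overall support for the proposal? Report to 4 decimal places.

Wₕ = Nₕ/N with N = 19473: 0.2238, 0.2633, 0.3289, 0.1840.
p̂_st = 0.2238·0.440 + 0.2633·0.283 + 0.3289·0.564 + 0.1840·0.453 ≈ 0.441836... → 0.4418.

0.4418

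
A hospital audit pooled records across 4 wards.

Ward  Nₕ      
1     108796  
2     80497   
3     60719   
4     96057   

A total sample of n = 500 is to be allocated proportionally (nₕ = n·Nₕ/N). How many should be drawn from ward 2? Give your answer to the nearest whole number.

N = 108796 + 80497 + 60719 + 96057 = 346069.
n_2 = 500·80497/346069 = 116.302... → 116.

116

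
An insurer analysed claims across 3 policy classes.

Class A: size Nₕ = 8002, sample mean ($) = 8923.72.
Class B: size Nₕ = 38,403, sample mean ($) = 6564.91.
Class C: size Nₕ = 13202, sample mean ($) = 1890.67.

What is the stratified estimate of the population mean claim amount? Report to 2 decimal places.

x̄_st = (Σ Nₕx̄ₕ) / (Σ Nₕ) = (8002·8923.72 + 38403·6564.91 + 13202·1890.67) / 59607
= 348480471.51 / 59607 = 5846.3011... → 5846.30.

5846.30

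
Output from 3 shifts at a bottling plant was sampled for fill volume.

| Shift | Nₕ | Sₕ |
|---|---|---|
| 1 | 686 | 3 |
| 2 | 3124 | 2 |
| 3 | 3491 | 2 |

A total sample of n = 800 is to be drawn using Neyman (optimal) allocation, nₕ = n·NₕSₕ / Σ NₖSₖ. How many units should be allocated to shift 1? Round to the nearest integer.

108

Σ NₕSₕ = 686·3 + 3124·2 + 3491·2 = 15288.
Share for 1: 2058/15288 = 0.13462.
n_1 = 800 × 0.13462 = 107.692... → 108.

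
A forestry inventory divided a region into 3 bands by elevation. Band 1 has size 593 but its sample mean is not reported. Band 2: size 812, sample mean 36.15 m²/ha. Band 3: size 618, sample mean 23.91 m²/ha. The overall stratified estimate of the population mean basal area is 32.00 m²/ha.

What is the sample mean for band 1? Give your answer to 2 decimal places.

34.75

Σ Nₕx̄ₕ = N·μ, so 593·x̄_1 = 2023·32.00 − (812·36.15 + 618·23.91).
= 64736 − 44130.18 = 20605.82.
x̄_1 = 20605.82 / 593 = 34.7484... → 34.75.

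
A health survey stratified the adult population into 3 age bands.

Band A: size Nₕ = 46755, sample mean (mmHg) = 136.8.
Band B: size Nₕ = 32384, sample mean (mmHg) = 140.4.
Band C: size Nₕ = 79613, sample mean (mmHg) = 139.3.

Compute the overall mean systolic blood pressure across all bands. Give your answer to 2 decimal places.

138.79

x̄_st = (Σ Nₕx̄ₕ) / (Σ Nₕ) = (46755·136.8 + 32384·140.4 + 79613·139.3) / 158752
= 22032888.5 / 158752 = 138.7881... → 138.79.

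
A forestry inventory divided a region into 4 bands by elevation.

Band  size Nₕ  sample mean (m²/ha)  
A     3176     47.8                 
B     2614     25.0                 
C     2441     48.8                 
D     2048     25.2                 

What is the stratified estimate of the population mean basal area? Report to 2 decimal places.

x̄_st = (Σ Nₕx̄ₕ) / (Σ Nₕ) = (3176·47.8 + 2614·25.0 + 2441·48.8 + 2048·25.2) / 10279
= 387893.2 / 10279 = 37.7365... → 37.74.

37.74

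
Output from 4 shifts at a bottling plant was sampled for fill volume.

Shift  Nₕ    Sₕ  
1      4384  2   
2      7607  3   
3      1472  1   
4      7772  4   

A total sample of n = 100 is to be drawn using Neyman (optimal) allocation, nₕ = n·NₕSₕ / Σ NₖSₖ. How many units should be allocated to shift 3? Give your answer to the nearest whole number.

2

Σ NₕSₕ = 4384·2 + 7607·3 + 1472·1 + 7772·4 = 64149.
Share for 3: 1472/64149 = 0.02295.
n_3 = 100 × 0.02295 = 2.295... → 2.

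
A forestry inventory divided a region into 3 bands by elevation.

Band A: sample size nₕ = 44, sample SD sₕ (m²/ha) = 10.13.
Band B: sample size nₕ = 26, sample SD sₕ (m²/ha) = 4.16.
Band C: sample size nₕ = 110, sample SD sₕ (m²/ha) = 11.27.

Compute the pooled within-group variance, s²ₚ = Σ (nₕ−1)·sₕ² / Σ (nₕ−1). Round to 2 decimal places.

105.59

A: (44−1)·10.13² = 43·102.6169 = 4412.5267
B: (26−1)·4.16² = 25·17.3056 = 432.64
C: (110−1)·11.27² = 109·127.0129 = 13844.4061
Numerator = 18689.5728; denominator = Σ(nₕ−1) = 177.
s²ₚ = 18689.5728/177 = 105.5908... → 105.59.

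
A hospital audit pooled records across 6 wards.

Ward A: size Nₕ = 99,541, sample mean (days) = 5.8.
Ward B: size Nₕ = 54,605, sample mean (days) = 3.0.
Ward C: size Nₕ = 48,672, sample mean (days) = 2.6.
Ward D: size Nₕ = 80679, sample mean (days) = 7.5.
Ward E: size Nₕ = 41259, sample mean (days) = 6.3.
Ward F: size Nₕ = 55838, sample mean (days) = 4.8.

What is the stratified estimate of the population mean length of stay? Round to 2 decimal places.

N = 380594; weights Wₕ = Nₕ/N = (0.2615, 0.1435, 0.1279, 0.2120, 0.1084, 0.1467).
x̄_st = Σ Wₕ·x̄ₕ = 0.2615·5.8 + 0.1435·3.0 + 0.1279·2.6 + 0.2120·7.5 + 0.1084·6.3 + 0.1467·4.8 ≈ 5.2569...
→ 5.26.

5.26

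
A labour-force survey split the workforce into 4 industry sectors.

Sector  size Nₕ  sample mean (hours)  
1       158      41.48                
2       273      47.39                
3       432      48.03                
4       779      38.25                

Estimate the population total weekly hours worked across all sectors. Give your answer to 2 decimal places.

70037.02

Estimate total by summing Nₕ·x̄ₕ over strata.
158·41.48 + 273·47.39 + 432·48.03 + 779·38.25 = 6553.84 + 12937.47 + 20748.96 + 29796.75 = 70037.02.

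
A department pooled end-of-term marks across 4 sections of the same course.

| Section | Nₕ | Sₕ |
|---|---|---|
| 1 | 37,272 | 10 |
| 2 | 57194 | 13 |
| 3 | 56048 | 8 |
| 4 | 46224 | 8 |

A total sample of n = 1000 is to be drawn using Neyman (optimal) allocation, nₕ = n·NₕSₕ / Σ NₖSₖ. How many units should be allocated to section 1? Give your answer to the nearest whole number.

193

1: NₕSₕ = 37272·10 = 372720
2: NₕSₕ = 57194·13 = 743522
3: NₕSₕ = 56048·8 = 448384
4: NₕSₕ = 46224·8 = 369792
Σ NₕSₕ = 1934418.
n_1 = 1000·372720/1934418 = 192.678... → 193.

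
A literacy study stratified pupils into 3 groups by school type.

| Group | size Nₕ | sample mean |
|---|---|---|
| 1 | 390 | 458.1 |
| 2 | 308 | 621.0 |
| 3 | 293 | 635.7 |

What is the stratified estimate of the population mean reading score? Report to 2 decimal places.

561.24

N = 390 + 308 + 293 = 991.
Overall mean = Σ (Nₕ/N)·x̄ₕ — weight by population share, not a simple average.
Σ Nₕx̄ₕ = 390·458.1 + 308·621.0 + 293·635.7 = 178659 + 191268 + 186260.1 = 556187.1.
Divide by N: 556187.1 / 991 = 561.2382... → 561.24.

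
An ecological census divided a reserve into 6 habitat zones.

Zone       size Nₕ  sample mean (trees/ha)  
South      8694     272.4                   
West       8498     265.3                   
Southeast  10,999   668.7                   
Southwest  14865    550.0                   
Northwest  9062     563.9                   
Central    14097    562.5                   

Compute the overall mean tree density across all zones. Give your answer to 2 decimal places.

501.29

N = 8694 + 8498 + 10999 + 14865 + 9062 + 14097 = 66215.
Weight each subgroup mean by Nₕ/N and sum.
Σ Nₕx̄ₕ = 8694·272.4 + 8498·265.3 + 10999·668.7 + 14865·550.0 + 9062·563.9 + 14097·562.5 = 2368245.6 + 2254519.4 + 7355031.3 + 8175750 + 5110061.8 + 7929562.5 = 33193170.6.
Divide by N: 33193170.6 / 66215 = 501.2938... → 501.29.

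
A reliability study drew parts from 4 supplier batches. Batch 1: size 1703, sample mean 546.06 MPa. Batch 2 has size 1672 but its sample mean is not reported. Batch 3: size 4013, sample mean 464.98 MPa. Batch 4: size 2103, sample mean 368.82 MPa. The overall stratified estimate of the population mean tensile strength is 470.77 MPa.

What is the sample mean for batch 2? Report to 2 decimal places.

536.21

Σ Nₕx̄ₕ = N·μ, so 1672·x̄_2 = 9491·470.77 − (1703·546.06 + 4013·464.98 + 2103·368.82).
= 4468078.07 − 3571533.38 = 896544.69.
x̄_2 = 896544.69 / 1672 = 536.2109... → 536.21.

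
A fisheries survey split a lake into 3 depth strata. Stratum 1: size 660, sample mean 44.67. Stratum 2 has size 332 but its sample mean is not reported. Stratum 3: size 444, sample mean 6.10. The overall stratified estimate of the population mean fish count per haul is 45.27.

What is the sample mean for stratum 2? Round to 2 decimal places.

Σ Nₕx̄ₕ = N·μ, so 332·x̄_2 = 1436·45.27 − (660·44.67 + 444·6.10).
= 65007.72 − 32190.6 = 32817.12.
x̄_2 = 32817.12 / 332 = 98.8467... → 98.85.

98.85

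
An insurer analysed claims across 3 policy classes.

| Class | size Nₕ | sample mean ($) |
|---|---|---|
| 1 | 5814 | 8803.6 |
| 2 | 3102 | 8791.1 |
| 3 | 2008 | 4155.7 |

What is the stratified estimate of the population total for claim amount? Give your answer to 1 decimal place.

1: 5814·8803.6 = 51184130.4
2: 3102·8791.1 = 27269992.2
3: 2008·4155.7 = 8344645.6
τ̂ = Σ Nₕx̄ₕ = 86798768.2.

86798768.2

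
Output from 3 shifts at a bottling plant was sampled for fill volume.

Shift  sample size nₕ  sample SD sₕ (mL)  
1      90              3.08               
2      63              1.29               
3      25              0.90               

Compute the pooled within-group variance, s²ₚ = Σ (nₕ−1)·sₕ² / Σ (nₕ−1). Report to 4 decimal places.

1: (90−1)·3.08² = 89·9.4864 = 844.2896
2: (63−1)·1.29² = 62·1.6641 = 103.1742
3: (25−1)·0.90² = 24·0.81 = 19.44
Numerator = 966.9038; denominator = Σ(nₕ−1) = 175.
s²ₚ = 966.9038/175 = 5.525165... → 5.5252.

5.5252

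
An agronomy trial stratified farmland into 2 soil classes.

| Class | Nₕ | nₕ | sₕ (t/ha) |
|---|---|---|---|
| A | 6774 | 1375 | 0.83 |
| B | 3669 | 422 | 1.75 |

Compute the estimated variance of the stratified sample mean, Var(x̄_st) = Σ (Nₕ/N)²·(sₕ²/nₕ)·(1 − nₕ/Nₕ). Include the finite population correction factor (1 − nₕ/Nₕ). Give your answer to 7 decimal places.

N = 10443; Wₕ = Nₕ/N.
class A: (6774/10443)²·0.83²/1375·(1 − 1375/6774) = 0.0001680202
class B: (3669/10443)²·1.75²/422·(1 − 422/3669) = 0.0007927625
Sum = 0.0009607827 → 0.0009608.

0.0009608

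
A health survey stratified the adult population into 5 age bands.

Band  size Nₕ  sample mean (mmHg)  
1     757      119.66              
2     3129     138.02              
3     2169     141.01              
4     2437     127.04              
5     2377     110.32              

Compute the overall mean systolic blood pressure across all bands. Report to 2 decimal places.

128.82

N = 757 + 3129 + 2169 + 2437 + 2377 = 10869.
Weight each subgroup mean by Nₕ/N and sum.
Σ Nₕx̄ₕ = 757·119.66 + 3129·138.02 + 2169·141.01 + 2437·127.04 + 2377·110.32 = 90582.62 + 431864.58 + 305850.69 + 309596.48 + 262230.64 = 1400125.01.
Divide by N: 1400125.01 / 10869 = 128.8182... → 128.82.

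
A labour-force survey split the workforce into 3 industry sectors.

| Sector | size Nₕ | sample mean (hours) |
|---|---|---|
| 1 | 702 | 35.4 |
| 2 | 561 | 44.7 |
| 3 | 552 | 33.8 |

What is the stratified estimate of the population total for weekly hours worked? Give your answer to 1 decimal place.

68585.1

1: 702·35.4 = 24850.8
2: 561·44.7 = 25076.7
3: 552·33.8 = 18657.6
τ̂ = Σ Nₕx̄ₕ = 68585.1.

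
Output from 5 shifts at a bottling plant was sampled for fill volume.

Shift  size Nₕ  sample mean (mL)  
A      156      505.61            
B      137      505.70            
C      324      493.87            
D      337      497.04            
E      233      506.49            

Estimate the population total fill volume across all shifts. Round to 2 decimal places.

Population total = Σ Nₕ·x̄ₕ (each stratum's size times its mean).
156·505.61 + 137·505.70 + 324·493.87 + 337·497.04 + 233·506.49 = 78875.16 + 69280.9 + 160013.88 + 167502.48 + 118012.17 = 593684.59.

593684.59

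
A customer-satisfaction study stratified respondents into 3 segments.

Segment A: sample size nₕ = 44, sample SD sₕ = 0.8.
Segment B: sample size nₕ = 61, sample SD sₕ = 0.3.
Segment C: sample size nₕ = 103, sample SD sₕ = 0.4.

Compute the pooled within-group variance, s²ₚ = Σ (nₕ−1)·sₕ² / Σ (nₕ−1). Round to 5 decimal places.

0.24020

A: (44−1)·0.8² = 43·0.64 = 27.52
B: (61−1)·0.3² = 60·0.09 = 5.4
C: (103−1)·0.4² = 102·0.16 = 16.32
Numerator = 49.24; denominator = Σ(nₕ−1) = 205.
s²ₚ = 49.24/205 = 0.2401951... → 0.24020.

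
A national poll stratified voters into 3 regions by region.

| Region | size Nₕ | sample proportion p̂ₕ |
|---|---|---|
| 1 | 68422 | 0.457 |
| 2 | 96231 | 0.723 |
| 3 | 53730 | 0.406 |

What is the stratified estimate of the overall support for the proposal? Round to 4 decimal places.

N = 68422 + 96231 + 53730 = 218383.
Overall proportion = Σ (Nₕ/N)·p̂ₕ.
Σ Nₕp̂ₕ = 31268.854 + 69575.013 + 21814.38 = 122658.247.
122658.247 / 218383 = 0.561666... → 0.5617.

0.5617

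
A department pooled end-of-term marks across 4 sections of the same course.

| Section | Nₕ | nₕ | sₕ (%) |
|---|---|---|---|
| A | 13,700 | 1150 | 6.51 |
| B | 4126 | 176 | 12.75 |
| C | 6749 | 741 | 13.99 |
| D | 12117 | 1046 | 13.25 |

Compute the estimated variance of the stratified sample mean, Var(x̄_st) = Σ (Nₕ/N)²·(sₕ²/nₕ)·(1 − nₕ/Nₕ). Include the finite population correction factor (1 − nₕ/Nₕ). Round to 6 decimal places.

N = 36692; Wₕ = Nₕ/N.
section A: (13700/36692)²·6.51²/1150·(1 − 1150/13700) = 0.004706366
section B: (4126/36692)²·12.75²/176·(1 − 176/4126) = 0.011181273
section C: (6749/36692)²·13.99²/741·(1 − 741/6749) = 0.007955066
section D: (12117/36692)²·13.25²/1046·(1 − 1046/12117) = 0.016723965
Sum = 0.040566670 → 0.040567.

0.040567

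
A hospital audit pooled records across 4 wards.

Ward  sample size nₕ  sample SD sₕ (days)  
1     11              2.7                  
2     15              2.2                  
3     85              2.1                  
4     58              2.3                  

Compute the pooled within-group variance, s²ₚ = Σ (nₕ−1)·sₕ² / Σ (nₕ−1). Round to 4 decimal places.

4.9250

1: (11−1)·2.7² = 10·7.29 = 72.9
2: (15−1)·2.2² = 14·4.84 = 67.76
3: (85−1)·2.1² = 84·4.41 = 370.44
4: (58−1)·2.3² = 57·5.29 = 301.53
Numerator = 812.63; denominator = Σ(nₕ−1) = 165.
s²ₚ = 812.63/165 = 4.925030... → 4.9250.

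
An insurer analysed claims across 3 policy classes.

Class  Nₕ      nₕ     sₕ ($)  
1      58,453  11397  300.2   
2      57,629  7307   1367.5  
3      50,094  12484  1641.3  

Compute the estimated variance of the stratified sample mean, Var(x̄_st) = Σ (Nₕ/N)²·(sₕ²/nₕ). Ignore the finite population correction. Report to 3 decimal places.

51.367

N = 166176. Term for each stratum: Wₕ²sₕ²/nₕ.
Var(x̄_st) = 0.978381 + 30.779469 + 19.609070 = 51.366920 → 51.367.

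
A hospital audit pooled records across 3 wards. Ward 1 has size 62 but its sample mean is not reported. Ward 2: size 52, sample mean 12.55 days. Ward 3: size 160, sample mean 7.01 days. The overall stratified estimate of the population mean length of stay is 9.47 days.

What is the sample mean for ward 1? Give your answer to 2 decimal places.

N = 62 + 52 + 160 = 274.
Overall total = μ·N = 9.47·274 = 2594.78.
Subtract the known strata: 52·12.55 + 160·7.01 = 1774.2.
Remaining total for ward 1: 2594.78 − 1774.2 = 820.58.
Divide by its size: 820.58 / 62 = 13.2352... → 13.24.

13.24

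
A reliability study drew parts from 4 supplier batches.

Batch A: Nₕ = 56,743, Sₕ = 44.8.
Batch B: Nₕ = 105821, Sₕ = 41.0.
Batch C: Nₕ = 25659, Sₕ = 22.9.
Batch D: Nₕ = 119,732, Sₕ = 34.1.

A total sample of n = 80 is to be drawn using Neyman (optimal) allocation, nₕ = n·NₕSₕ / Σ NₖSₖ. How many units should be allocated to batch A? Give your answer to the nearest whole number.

Σ NₕSₕ = 56743·44.8 + 105821·41.0 + 25659·22.9 + 119732·34.1 = 11551199.7.
Share for A: 2542086.4/11551199.7 = 0.22007.
n_A = 80 × 0.22007 = 17.606... → 18.

18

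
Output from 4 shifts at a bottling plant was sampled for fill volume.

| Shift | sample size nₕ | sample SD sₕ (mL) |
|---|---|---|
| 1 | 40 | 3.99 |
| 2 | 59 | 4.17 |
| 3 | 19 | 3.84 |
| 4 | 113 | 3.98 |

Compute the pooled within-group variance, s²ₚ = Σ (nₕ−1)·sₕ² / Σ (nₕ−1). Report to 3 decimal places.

16.163

1: (40−1)·3.99² = 39·15.9201 = 620.8839
2: (59−1)·4.17² = 58·17.3889 = 1008.5562
3: (19−1)·3.84² = 18·14.7456 = 265.4208
4: (113−1)·3.98² = 112·15.8404 = 1774.1248
Numerator = 3668.9857; denominator = Σ(nₕ−1) = 227.
s²ₚ = 3668.9857/227 = 16.16293... → 16.163.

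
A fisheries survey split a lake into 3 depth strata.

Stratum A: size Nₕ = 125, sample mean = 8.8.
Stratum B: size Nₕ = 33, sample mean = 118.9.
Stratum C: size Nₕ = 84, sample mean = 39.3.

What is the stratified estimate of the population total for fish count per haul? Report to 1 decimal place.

8324.9

A: 125·8.8 = 1100
B: 33·118.9 = 3923.7
C: 84·39.3 = 3301.2
τ̂ = Σ Nₕx̄ₕ = 8324.9.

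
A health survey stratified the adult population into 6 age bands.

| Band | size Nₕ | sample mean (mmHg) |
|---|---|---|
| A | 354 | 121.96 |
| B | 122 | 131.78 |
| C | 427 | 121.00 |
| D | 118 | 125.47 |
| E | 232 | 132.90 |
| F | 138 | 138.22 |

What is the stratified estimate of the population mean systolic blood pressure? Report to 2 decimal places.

126.26

x̄_st = (Σ Nₕx̄ₕ) / (Σ Nₕ) = (354·121.96 + 122·131.78 + 427·121.00 + 118·125.47 + 232·132.90 + 138·138.22) / 1391
= 175630.62 / 1391 = 126.2621... → 126.26.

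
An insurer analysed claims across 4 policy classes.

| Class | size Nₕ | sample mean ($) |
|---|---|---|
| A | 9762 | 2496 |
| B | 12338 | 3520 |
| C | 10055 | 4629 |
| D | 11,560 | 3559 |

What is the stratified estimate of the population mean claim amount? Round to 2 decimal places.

3556.73

x̄_st = (Σ Nₕx̄ₕ) / (Σ Nₕ) = (9762·2496 + 12338·3520 + 10055·4629 + 11560·3559) / 43715
= 155482347 / 43715 = 3556.7276... → 3556.73.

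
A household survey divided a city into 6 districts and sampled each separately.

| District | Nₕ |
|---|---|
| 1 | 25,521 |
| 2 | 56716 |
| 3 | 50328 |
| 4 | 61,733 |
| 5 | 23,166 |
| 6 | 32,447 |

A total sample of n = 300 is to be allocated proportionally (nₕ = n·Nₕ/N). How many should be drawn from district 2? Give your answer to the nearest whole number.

68

Share of district 2 = 56716/249911 = 0.22694.
Allocate 300 × 0.22694 = 68.083... → 68.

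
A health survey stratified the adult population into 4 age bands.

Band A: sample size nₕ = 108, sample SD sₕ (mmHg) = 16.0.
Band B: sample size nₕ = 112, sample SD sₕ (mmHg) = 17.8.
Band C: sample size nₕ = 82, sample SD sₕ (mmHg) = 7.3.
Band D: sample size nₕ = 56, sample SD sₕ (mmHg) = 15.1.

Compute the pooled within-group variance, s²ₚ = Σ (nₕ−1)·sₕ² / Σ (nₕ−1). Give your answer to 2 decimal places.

224.35

A: (108−1)·16.0² = 107·256 = 27392
B: (112−1)·17.8² = 111·316.84 = 35169.24
C: (82−1)·7.3² = 81·53.29 = 4316.49
D: (56−1)·15.1² = 55·228.01 = 12540.55
Numerator = 79418.28; denominator = Σ(nₕ−1) = 354.
s²ₚ = 79418.28/354 = 224.3454... → 224.35.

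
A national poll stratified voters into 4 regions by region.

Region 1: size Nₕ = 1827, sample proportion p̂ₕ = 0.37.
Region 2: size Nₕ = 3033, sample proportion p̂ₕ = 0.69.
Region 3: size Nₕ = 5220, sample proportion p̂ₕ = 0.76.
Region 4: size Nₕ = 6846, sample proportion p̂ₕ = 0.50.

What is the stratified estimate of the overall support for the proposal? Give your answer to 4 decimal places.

0.6002

N = 1827 + 3033 + 5220 + 6846 = 16926.
Overall proportion = Σ (Nₕ/N)·p̂ₕ.
Σ Nₕp̂ₕ = 675.99 + 2092.77 + 3967.2 + 3423 = 10158.96.
10158.96 / 16926 = 0.600199... → 0.6002.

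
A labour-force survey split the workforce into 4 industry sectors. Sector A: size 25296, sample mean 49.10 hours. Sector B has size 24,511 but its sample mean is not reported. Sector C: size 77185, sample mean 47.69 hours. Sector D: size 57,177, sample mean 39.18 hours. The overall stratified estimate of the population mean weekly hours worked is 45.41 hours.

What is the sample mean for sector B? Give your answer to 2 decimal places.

48.95

N = 25296 + 24511 + 77185 + 57177 = 184169.
Overall total = μ·N = 45.41·184169 = 8363114.29.
Subtract the known strata: 25296·49.10 + 77185·47.69 + 57177·39.18 = 7163181.11.
Remaining total for sector B: 8363114.29 − 7163181.11 = 1199933.18.
Divide by its size: 1199933.18 / 24511 = 48.9549... → 48.95.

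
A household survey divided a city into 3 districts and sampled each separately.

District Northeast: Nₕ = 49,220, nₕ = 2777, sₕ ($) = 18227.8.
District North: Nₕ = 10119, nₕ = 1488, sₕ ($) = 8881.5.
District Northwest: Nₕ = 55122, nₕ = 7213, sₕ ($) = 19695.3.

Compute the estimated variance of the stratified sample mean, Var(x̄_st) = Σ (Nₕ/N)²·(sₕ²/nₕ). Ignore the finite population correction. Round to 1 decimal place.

N = 114461. Term for each stratum: Wₕ²sₕ²/nₕ.
Var(x̄_st) = 22123.8536 + 414.3142 + 12472.2306 = 35010.3984 → 35010.4.

35010.4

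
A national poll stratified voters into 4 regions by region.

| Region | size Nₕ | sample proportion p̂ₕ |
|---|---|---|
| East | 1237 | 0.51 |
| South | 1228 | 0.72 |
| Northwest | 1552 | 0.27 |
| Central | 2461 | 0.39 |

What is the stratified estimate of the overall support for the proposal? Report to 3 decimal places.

0.447

N = 1237 + 1228 + 1552 + 2461 = 6478.
Overall proportion = Σ (Nₕ/N)·p̂ₕ.
Σ Nₕp̂ₕ = 630.87 + 884.16 + 419.04 + 959.79 = 2893.86.
2893.86 / 6478 = 0.44672... → 0.447.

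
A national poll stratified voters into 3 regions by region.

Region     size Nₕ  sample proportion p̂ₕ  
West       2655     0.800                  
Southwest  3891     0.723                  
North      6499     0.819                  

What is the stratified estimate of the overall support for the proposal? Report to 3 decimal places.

N = 2655 + 3891 + 6499 = 13045.
Overall proportion = Σ (Nₕ/N)·p̂ₕ.
Σ Nₕp̂ₕ = 2124 + 2813.193 + 5322.681 = 10259.874.
10259.874 / 13045 = 0.78650... → 0.786.

0.786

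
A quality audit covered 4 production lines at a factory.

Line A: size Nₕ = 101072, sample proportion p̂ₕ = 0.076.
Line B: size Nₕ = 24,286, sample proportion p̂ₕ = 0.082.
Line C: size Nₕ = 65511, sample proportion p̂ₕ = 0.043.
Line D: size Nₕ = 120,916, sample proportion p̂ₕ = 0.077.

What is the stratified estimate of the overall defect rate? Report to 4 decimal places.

0.0699

Wₕ = Nₕ/N with N = 311785: 0.3242, 0.0779, 0.2101, 0.3878.
p̂_st = 0.3242·0.076 + 0.0779·0.082 + 0.2101·0.043 + 0.3878·0.077 ≈ 0.069921... → 0.0699.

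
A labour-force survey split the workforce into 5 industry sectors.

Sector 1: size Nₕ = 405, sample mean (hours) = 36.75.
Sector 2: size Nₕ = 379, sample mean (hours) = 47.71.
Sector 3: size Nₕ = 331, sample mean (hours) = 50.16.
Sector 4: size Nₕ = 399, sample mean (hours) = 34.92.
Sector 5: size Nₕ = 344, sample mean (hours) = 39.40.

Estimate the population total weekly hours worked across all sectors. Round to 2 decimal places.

77055.48

1: 405·36.75 = 14883.75
2: 379·47.71 = 18082.09
3: 331·50.16 = 16602.96
4: 399·34.92 = 13933.08
5: 344·39.40 = 13553.6
τ̂ = Σ Nₕx̄ₕ = 77055.48.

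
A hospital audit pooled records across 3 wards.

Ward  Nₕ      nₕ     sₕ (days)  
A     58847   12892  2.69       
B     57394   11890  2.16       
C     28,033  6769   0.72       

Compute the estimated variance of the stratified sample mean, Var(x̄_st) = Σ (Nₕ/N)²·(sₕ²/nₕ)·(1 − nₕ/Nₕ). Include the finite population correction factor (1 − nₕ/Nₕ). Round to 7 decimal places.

N = 144274; Wₕ = Nₕ/N.
ward A: (58847/144274)²·2.69²/12892·(1 − 12892/58847) = 0.0000729231
ward B: (57394/144274)²·2.16²/11890·(1 − 11890/57394) = 0.0000492341
ward C: (28033/144274)²·0.72²/6769·(1 − 6769/28033) = 0.0000021932
Sum = 0.0001243504 → 0.0001244.

0.0001244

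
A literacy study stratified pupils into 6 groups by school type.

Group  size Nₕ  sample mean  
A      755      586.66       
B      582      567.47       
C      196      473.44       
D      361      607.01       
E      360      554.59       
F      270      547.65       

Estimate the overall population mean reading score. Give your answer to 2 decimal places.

N = 755 + 582 + 196 + 361 + 360 + 270 = 2524.
Overall mean = Σ (Nₕ/N)·x̄ₕ — weight by population share, not a simple average.
Σ Nₕx̄ₕ = 755·586.66 + 582·567.47 + 196·473.44 + 361·607.01 + 360·554.59 + 270·547.65 = 442928.3 + 330267.54 + 92794.24 + 219130.61 + 199652.4 + 147865.5 = 1432638.59.
Divide by N: 1432638.59 / 2524 = 567.6064... → 567.61.

567.61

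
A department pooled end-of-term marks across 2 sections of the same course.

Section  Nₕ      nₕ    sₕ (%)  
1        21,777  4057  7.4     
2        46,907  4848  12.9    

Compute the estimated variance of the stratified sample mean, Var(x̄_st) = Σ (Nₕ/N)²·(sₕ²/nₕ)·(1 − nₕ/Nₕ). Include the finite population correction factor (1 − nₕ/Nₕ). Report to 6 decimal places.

N = 68684; Wₕ = Nₕ/N.
section 1: (21777/68684)²·7.4²/4057·(1 − 4057/21777) = 0.001104102
section 2: (46907/68684)²·12.9²/4848·(1 − 4848/46907) = 0.014354969
Sum = 0.015459070 → 0.015459.

0.015459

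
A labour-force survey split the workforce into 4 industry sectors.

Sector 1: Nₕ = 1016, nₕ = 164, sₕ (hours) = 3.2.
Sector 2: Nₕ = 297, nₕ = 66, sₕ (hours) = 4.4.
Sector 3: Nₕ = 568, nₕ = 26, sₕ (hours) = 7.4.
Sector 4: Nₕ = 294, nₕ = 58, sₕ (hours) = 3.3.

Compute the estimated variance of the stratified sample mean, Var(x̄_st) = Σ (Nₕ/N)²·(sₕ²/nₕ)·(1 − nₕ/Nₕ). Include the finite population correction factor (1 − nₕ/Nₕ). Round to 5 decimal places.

N = 2175; Wₕ = Nₕ/N.
sector 1: (1016/2175)²·3.2²/164·(1 − 164/1016) = 0.01142539
sector 2: (297/2175)²·4.4²/66·(1 − 66/297) = 0.00425414
sector 3: (568/2175)²·7.4²/26·(1 − 26/568) = 0.13706267
sector 4: (294/2175)²·3.3²/58·(1 − 58/294) = 0.00275385
Sum = 0.15549605 → 0.15550.

0.15550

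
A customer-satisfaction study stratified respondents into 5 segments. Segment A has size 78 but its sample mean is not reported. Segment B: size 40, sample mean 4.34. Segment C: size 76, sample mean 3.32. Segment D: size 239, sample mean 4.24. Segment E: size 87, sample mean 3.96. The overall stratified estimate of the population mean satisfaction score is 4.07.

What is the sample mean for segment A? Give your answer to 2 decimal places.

Σ Nₕx̄ₕ = N·μ, so 78·x̄_A = 520·4.07 − (40·4.34 + 76·3.32 + 239·4.24 + 87·3.96).
= 2116.4 − 1783.8 = 332.6.
x̄_A = 332.6 / 78 = 4.2641... → 4.26.

4.26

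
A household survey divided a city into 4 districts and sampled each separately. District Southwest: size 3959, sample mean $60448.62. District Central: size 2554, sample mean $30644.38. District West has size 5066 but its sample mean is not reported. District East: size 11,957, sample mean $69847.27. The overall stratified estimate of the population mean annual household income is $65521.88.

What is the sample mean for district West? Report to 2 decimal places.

76860.90

Σ Nₕx̄ₕ = N·μ, so 5066·x̄_West = 23536·65521.88 − (3959·60448.62 + 2554·30644.38 + 11957·69847.27).
= 1542122967.68 − 1152745640.49 = 389377327.19.
x̄_West = 389377327.19 / 5066 = 76860.9015... → 76860.90.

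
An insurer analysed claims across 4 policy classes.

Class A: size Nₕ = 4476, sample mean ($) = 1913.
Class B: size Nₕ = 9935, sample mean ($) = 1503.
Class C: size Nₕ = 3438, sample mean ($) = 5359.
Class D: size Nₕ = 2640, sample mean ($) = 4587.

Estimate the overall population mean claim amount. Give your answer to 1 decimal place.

2637.0

N = 20489; weights Wₕ = Nₕ/N = (0.2185, 0.4849, 0.1678, 0.1288).
x̄_st = Σ Wₕ·x̄ₕ = 0.2185·1913 + 0.4849·1503 + 0.1678·5359 + 0.1288·4587 ≈ 2636.967...
→ 2637.0.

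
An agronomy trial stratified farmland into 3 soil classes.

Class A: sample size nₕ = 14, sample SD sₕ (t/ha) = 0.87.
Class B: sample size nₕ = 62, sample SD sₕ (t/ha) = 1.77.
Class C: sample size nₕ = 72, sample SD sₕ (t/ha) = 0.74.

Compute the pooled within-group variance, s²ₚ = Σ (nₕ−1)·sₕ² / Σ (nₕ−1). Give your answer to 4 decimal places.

1.6540

Degrees of freedom: 13 + 61 + 71 = 145.
Σ(nₕ−1)sₕ² = 13·0.7569 + 61·3.1329 + 71·0.5476 = 239.8262.
s²ₚ = 239.8262 / 145 = 1.653974... → 1.6540.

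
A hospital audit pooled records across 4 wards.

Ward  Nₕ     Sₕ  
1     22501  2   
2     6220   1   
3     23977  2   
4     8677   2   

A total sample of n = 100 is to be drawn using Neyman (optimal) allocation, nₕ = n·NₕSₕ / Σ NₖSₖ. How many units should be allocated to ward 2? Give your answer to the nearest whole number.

1: NₕSₕ = 22501·2 = 45002
2: NₕSₕ = 6220·1 = 6220
3: NₕSₕ = 23977·2 = 47954
4: NₕSₕ = 8677·2 = 17354
Σ NₕSₕ = 116530.
n_2 = 100·6220/116530 = 5.338... → 5.

5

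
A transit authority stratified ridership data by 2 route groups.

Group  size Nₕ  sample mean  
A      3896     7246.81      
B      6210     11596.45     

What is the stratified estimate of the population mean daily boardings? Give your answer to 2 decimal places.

9919.60

N = 10106; weights Wₕ = Nₕ/N = (0.3855, 0.6145).
x̄_st = Σ Wₕ·x̄ₕ = 0.3855·7246.81 + 0.6145·11596.45 ≈ 9919.6048...
→ 9919.60.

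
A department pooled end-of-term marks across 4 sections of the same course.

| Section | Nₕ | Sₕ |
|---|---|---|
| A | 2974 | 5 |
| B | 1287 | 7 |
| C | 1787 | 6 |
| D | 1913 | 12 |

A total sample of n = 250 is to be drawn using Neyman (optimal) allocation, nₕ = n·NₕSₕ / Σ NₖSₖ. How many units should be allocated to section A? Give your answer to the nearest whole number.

Σ NₕSₕ = 2974·5 + 1287·7 + 1787·6 + 1913·12 = 57557.
Share for A: 14870/57557 = 0.25835.
n_A = 250 × 0.25835 = 64.588... → 65.

65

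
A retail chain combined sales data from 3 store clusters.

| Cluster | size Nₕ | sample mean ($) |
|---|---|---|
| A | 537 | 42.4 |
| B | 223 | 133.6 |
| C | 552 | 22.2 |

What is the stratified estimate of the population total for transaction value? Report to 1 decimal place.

Estimate total by summing Nₕ·x̄ₕ over strata.
537·42.4 + 223·133.6 + 552·22.2 = 22768.8 + 29792.8 + 12254.4 = 64816.0.

64816.0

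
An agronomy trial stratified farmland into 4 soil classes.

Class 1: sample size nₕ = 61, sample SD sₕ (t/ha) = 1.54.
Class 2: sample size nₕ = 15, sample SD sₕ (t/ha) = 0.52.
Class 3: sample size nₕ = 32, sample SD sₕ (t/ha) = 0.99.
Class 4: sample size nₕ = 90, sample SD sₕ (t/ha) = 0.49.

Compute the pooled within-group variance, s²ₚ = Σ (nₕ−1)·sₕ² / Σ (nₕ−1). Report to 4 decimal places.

1: (61−1)·1.54² = 60·2.3716 = 142.296
2: (15−1)·0.52² = 14·0.2704 = 3.7856
3: (32−1)·0.99² = 31·0.9801 = 30.3831
4: (90−1)·0.49² = 89·0.2401 = 21.3689
Numerator = 197.8336; denominator = Σ(nₕ−1) = 194.
s²ₚ = 197.8336/194 = 1.019761... → 1.0198.

1.0198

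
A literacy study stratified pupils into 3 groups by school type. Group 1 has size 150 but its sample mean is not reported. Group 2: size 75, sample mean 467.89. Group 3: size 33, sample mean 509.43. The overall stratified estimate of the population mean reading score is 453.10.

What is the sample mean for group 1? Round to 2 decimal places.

Σ Nₕx̄ₕ = N·μ, so 150·x̄_1 = 258·453.10 − (75·467.89 + 33·509.43).
= 116899.8 − 51902.94 = 64996.86.
x̄_1 = 64996.86 / 150 = 433.3124 → 433.31.

433.31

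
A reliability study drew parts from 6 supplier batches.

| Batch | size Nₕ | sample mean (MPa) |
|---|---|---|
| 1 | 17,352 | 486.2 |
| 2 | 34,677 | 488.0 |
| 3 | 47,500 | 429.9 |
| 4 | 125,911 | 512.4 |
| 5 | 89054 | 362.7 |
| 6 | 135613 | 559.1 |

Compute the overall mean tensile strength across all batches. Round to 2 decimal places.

x̄_st = (Σ Nₕx̄ₕ) / (Σ Nₕ) = (17352·486.2 + 34677·488.0 + 47500·429.9 + 125911·512.4 + 89054·362.7 + 135613·559.1) / 450107
= 218417078.9 / 450107 = 485.2559... → 485.26.

485.26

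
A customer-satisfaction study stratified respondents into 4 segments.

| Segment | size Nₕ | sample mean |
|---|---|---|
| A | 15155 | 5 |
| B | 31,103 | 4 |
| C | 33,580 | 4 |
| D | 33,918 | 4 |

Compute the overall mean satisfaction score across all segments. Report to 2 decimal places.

x̄_st = (Σ Nₕx̄ₕ) / (Σ Nₕ) = (15155·5 + 31103·4 + 33580·4 + 33918·4) / 113756
= 470179 / 113756 = 4.1332... → 4.13.

4.13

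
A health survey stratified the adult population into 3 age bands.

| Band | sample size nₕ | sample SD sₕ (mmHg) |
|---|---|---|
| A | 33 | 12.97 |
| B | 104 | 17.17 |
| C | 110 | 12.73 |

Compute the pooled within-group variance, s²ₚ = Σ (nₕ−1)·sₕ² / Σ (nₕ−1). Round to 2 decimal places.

Degrees of freedom: 32 + 103 + 109 = 244.
Σ(nₕ−1)sₕ² = 32·168.2209 + 103·294.8089 + 109·162.0529 = 53412.1516.
s²ₚ = 53412.1516 / 244 = 218.9023... → 218.90.

218.90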